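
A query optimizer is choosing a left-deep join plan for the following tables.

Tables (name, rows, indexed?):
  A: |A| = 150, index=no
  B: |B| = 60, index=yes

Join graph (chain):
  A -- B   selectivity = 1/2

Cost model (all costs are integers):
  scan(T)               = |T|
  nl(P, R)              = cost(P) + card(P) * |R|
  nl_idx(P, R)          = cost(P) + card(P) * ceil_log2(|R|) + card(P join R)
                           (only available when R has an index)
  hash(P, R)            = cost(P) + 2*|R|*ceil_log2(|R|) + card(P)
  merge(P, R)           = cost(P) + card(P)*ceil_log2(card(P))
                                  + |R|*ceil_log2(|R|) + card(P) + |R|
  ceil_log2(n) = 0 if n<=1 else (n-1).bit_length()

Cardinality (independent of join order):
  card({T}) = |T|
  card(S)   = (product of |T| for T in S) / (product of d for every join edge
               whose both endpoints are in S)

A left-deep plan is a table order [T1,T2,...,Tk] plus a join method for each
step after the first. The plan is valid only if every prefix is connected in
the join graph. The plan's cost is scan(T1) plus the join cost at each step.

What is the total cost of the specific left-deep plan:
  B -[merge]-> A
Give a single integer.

1830

step 1: scan B: cost=60, card=60
step 2: join A via merge
    card(P join A) = 60*150/(2) = 4500
    cost = 60 + 60*6 + 150*8 + 60 + 150 = 1830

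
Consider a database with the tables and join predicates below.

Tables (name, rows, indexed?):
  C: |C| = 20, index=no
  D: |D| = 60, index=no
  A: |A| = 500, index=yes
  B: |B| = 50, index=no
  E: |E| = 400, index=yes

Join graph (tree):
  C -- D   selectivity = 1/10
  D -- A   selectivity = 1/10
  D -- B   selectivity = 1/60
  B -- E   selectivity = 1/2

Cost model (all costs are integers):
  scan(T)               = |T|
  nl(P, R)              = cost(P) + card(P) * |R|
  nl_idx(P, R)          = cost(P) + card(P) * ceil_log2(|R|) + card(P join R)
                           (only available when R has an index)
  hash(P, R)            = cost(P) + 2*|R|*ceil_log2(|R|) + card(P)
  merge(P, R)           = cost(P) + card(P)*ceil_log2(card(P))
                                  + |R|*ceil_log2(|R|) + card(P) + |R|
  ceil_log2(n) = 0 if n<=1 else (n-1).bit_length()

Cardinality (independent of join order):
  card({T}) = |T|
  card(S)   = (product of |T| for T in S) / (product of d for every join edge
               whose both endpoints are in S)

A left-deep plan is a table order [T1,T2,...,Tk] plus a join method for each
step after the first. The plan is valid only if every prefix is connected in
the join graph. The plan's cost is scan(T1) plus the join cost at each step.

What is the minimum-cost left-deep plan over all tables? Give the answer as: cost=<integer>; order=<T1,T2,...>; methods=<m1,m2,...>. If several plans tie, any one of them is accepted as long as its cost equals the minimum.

cost=18570; order=D,B,A,C,E; methods=hash,nl_idx,hash,hash

Selinger DP (subsets sized 1..n):
  {C}: scan cost=20, card=20
  {D}: scan cost=60, card=60
  {A}: scan cost=500, card=500
  {B}: scan cost=50, card=50
  {E}: scan cost=400, card=400
  {CD}: card=120; try (C,hash)→320, (D,merge)→560, (C,merge)→600, (D,hash)→760, (D,nl)→1220, (C,nl)→1260; best=320 via (C,hash)
  {AD}: card=3000; try (D,hash)→1720, (A,nl_idx)→3600, (A,merge)→5480, (D,merge)→5920, (A,hash)→9120, (A,nl)→30060 …(+1); best=1720 via (D,hash)
  {BD}: card=50; try (B,hash)→720, (D,hash)→820, (D,merge)→820, (B,merge)→830, (D,nl)→3050, (B,nl)→3060; best=720 via (B,hash)
  {BE}: card=10000; try (B,hash)→1400, (E,merge)→4400, (B,merge)→4750, (E,hash)→7300, (E,nl_idx)→10500, (E,nl)→20050 …(+1); best=1400 via (B,hash)
  {ACD}: card=6000; try (C,hash)→4920, (A,merge)→6280, (A,nl_idx)→7400, (A,hash)→9440, (C,merge)→40840, (A,nl)→60320 …(+1); best=4920 via (C,hash)
  {BCD}: card=100; try (C,hash)→970, (B,hash)→1040, (C,merge)→1190, (B,merge)→1630, (C,nl)→1720, (B,nl)→6320; best=970 via (C,hash)
  {ABD}: card=2500; try (A,nl_idx)→3670, (B,hash)→5320, (A,merge)→6070, (A,hash)→9770, (A,nl)→25720, (B,merge)→41070 …(+1); best=3670 via (A,nl_idx)
  {BDE}: card=10000; try (E,merge)→5070, (E,hash)→7970, (E,nl_idx)→11170, (D,hash)→12120, (E,nl)→20720, (D,merge)→151820 …(+1); best=5070 via (E,merge)
  {ABCD}: card=5000; try (C,hash)→6370, (A,merge)→6770, (A,nl_idx)→6870, (A,hash)→10070, (B,hash)→11520, (C,merge)→36290 …(+4); best=6370 via (C,hash)
  {BCDE}: card=20000; try (E,merge)→5770, (E,hash)→8270, (C,hash)→15270, (E,nl_idx)→21870, (E,nl)→40970, (C,merge)→155190 …(+1); best=5770 via (E,merge)
  {ABDE}: card=500000; try (E,hash)→13370, (A,hash)→24070, (E,merge)→40170, (A,merge)→160070, (E,nl_idx)→526170, (A,nl_idx)→595070 …(+2); best=13370 via (E,hash)
  {ABCDE}: card=1000000; try (E,hash)→18570, (A,hash)→34770, (E,merge)→80370, (A,merge)→330770, (C,hash)→513570, (E,nl_idx)→1051370 …(+5); best=18570 via (E,hash)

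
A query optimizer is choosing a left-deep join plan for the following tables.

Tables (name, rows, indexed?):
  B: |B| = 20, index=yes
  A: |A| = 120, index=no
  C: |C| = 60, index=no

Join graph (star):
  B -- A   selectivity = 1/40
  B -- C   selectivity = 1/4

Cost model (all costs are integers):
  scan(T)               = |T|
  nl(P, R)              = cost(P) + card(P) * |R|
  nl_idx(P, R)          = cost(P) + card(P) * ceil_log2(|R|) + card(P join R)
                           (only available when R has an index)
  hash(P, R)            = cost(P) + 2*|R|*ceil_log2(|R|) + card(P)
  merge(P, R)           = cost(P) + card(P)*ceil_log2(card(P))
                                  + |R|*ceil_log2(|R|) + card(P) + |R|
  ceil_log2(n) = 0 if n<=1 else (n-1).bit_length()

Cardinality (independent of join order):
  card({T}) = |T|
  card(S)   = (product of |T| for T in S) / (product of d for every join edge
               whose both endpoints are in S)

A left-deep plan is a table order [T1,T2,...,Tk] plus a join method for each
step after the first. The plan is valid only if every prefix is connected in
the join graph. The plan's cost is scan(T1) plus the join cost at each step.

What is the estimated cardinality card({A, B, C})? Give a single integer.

900

Tables in S: A(120), B(20), C(60)
Edges inside S: B-A(d=40), B-C(d=4)
numerator = 120 * 20 * 60 = 144000
denominator = 40 * 4 = 160
card(S) = 144000 / 160 = 900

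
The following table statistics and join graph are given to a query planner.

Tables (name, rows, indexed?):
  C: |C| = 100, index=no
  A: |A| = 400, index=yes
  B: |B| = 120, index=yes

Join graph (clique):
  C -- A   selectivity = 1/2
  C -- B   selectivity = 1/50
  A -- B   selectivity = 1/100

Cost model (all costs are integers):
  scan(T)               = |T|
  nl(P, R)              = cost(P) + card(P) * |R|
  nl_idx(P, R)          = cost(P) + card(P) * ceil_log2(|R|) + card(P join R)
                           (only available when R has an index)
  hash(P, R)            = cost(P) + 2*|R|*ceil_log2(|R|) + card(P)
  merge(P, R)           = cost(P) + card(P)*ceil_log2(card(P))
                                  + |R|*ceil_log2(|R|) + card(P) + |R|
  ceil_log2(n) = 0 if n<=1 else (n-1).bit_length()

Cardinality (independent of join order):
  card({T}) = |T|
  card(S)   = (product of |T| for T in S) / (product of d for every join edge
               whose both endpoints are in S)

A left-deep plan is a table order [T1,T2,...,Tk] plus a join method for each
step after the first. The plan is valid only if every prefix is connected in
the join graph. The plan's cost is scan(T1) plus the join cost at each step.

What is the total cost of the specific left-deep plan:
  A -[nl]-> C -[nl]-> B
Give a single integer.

step 1: scan A: cost=400, card=400
step 2: join C via nl
    card(P join C) = 400*100/(2) = 20000
    cost = 400 + 400*100 = 40400
step 3: join B via nl
    card(P join B) = 20000*120/(50*100) = 480
    cost = 40400 + 20000*120 = 2440400

2440400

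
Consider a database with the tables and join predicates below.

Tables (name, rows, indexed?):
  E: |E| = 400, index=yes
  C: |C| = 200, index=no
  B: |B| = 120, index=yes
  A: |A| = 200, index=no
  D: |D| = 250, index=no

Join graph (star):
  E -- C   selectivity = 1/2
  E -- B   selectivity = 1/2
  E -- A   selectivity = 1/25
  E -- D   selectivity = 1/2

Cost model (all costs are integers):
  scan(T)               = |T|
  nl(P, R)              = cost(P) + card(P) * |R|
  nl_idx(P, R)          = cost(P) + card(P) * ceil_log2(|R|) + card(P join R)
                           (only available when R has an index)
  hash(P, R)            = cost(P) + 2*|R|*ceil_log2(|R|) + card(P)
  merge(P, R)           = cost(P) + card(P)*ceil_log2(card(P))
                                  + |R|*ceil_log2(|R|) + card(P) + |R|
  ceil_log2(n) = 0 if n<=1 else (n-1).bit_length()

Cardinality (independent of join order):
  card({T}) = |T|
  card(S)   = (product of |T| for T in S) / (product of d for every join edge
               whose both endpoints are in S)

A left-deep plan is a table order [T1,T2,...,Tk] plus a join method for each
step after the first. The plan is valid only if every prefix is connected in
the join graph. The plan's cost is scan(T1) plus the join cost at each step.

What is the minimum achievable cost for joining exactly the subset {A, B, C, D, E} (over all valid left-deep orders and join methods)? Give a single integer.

19408080

Selinger DP over subsets of {A,B,C,D,E}:
  {E}: scan cost=400, card=400
  {C}: scan cost=200, card=200
  {B}: scan cost=120, card=120
  {A}: scan cost=200, card=200
  {D}: scan cost=250, card=250
  {CE}: card=40000; try (C,hash)→4000, (E,merge)→6000, (C,merge)→6200, (E,hash)→7600, (E,nl_idx)→42000, (E,nl)→80200 …(+1); best=4000 via (C,hash)
  {BE}: card=24000; try (B,hash)→2480, (E,merge)→5080, (B,merge)→5360, (E,hash)→7440, (E,nl_idx)→25200, (B,nl_idx)→27200 …(+2); best=2480 via (B,hash)
  {AE}: card=3200; try (A,hash)→4000, (E,nl_idx)→5200, (E,merge)→6000, (A,merge)→6200, (E,hash)→7600, (E,nl)→80200 …(+1); best=4000 via (A,hash)
  {DE}: card=50000; try (D,hash)→4800, (E,merge)→6500, (D,merge)→6650, (E,hash)→7700, (E,nl_idx)→52500, (E,nl)→100250 …(+1); best=4800 via (D,hash)
  {BCE}: card=2400000; try (C,hash)→29680, (B,hash)→45680, (C,merge)→388280, (B,merge)→684960, (B,nl_idx)→2684000, (C,nl)→4802480 …(+1); best=29680 via (C,hash)
  {ACE}: card=320000; try (C,hash)→10400, (A,hash)→47200, (C,merge)→47400, (C,nl)→644000, (A,merge)→685800, (A,nl)→8004000; best=10400 via (C,hash)
  {CDE}: card=5000000; try (D,hash)→48000, (C,hash)→58000, (D,merge)→686250, (C,merge)→856600, (D,nl)→10004000, (C,nl)→10004800; best=48000 via (D,hash)
  {ABE}: card=192000; try (B,hash)→8880, (A,hash)→29680, (B,merge)→46560, (B,nl_idx)→218400, (B,nl)→388000, (A,merge)→388280 …(+1); best=8880 via (B,hash)
  {BDE}: card=3000000; try (D,hash)→30480, (B,hash)→56480, (D,merge)→388730, (B,merge)→855760, (B,nl_idx)→3354800, (D,nl)→6002480 …(+1); best=30480 via (D,hash)
  {ADE}: card=400000; try (D,hash)→11200, (D,merge)→47850, (A,hash)→58000, (D,nl)→804000, (A,merge)→856600, (A,nl)→10004800; best=11200 via (D,hash)
  {ABCE}: card=19200000; try (C,hash)→204080, (B,hash)→332080, (A,hash)→2432880, (C,merge)→3658680, (B,merge)→6411360, (B,nl_idx)→21450400 …(+4); best=204080 via (C,hash)
  {BCDE}: card=300000000; try (D,hash)→2433680, (C,hash)→3033680, (B,hash)→5049680, (D,merge)→55231930, (C,merge)→69032280, (B,merge)→120048960 …(+4); best=2433680 via (D,hash)
  {ACDE}: card=40000000; try (D,hash)→334400, (C,hash)→414400, (A,hash)→5051200, (D,merge)→6412650, (C,merge)→8013000, (D,nl)→80010400 …(+3); best=334400 via (D,hash)
  {ABDE}: card=24000000; try (D,hash)→204880, (B,hash)→412880, (A,hash)→3033680, (D,merge)→3659130, (B,merge)→8012160, (B,nl_idx)→26811200 …(+4); best=204880 via (D,hash)
  {ABCDE}: card=2400000000; try (D,hash)→19408080, (C,hash)→24208080, (B,hash)→40336080, (A,hash)→302436880, (D,merge)→499406330, (C,merge)→624206680 …(+7); best=19408080 via (D,hash)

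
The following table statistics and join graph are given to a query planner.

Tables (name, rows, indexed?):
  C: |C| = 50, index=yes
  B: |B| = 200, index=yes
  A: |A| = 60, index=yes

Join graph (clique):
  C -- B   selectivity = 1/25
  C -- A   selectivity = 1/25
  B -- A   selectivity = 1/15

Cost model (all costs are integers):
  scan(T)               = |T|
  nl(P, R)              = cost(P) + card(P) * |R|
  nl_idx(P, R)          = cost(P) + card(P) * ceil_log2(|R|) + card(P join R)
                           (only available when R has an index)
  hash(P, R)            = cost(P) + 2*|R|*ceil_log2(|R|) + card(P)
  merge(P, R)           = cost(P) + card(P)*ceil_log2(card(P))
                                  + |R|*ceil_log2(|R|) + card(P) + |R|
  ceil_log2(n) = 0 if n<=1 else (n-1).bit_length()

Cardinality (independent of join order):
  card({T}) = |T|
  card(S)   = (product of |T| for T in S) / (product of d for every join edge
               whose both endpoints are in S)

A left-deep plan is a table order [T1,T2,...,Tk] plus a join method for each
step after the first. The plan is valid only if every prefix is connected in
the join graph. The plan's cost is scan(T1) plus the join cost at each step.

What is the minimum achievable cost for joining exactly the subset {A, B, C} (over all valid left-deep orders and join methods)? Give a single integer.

Selinger DP over subsets of {A,B,C}:
  {C}: scan cost=50, card=50
  {B}: scan cost=200, card=200
  {A}: scan cost=60, card=60
  {BC}: card=400; try (B,nl_idx)→850, (C,hash)→1000, (C,nl_idx)→1800, (B,merge)→2200, (C,merge)→2350, (B,hash)→3300 …(+2); best=850 via (B,nl_idx)
  {AC}: card=120; try (A,nl_idx)→470, (C,nl_idx)→540, (C,hash)→720, (A,hash)→820, (A,merge)→820, (C,merge)→830 …(+2); best=470 via (A,nl_idx)
  {AB}: card=800; try (A,hash)→1120, (B,nl_idx)→1340, (A,nl_idx)→2200, (B,merge)→2280, (A,merge)→2420, (B,hash)→3320 …(+2); best=1120 via (A,hash)
  {ABC}: card=64; try (B,nl_idx)→1494, (A,hash)→1970, (C,hash)→2520, (B,merge)→3230, (A,nl_idx)→3314, (B,hash)→3790 …(+6); best=1494 via (B,nl_idx)

1494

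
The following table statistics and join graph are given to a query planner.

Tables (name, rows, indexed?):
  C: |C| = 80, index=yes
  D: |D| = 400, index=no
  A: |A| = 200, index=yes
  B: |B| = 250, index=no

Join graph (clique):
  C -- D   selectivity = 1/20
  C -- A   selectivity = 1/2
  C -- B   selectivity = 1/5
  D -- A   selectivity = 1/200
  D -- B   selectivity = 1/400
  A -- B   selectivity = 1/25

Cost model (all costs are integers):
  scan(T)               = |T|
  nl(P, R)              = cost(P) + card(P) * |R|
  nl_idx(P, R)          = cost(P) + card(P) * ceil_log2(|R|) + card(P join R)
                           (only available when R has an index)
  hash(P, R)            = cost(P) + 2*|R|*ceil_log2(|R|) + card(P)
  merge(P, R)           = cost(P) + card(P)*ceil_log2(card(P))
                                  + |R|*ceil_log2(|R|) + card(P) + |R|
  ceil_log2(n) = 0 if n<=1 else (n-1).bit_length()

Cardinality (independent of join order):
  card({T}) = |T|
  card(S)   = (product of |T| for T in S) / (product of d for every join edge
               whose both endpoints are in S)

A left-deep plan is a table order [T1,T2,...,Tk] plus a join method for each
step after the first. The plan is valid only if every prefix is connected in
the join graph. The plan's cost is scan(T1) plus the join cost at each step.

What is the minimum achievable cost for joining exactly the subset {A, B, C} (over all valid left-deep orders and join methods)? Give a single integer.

6820

Selinger DP over subsets of {A,B,C}:
  {C}: scan cost=80, card=80
  {A}: scan cost=200, card=200
  {B}: scan cost=250, card=250
  {AC}: card=8000; try (C,hash)→1520, (A,merge)→2520, (C,merge)→2640, (A,hash)→3360, (A,nl_idx)→8720, (C,nl_idx)→9600 …(+2); best=1520 via (C,hash)
  {BC}: card=4000; try (C,hash)→1620, (B,merge)→2970, (C,merge)→3140, (B,hash)→4160, (C,nl_idx)→6000, (B,nl)→20080 …(+1); best=1620 via (C,hash)
  {AB}: card=2000; try (A,hash)→3700, (B,merge)→4250, (A,nl_idx)→4250, (A,merge)→4300, (B,hash)→4400, (B,nl)→50200 …(+1); best=3700 via (A,hash)
  {ABC}: card=16000; try (C,hash)→6820, (A,hash)→8820, (B,hash)→13520, (C,merge)→28340, (C,nl_idx)→33700, (A,nl_idx)→49620 …(+5); best=6820 via (C,hash)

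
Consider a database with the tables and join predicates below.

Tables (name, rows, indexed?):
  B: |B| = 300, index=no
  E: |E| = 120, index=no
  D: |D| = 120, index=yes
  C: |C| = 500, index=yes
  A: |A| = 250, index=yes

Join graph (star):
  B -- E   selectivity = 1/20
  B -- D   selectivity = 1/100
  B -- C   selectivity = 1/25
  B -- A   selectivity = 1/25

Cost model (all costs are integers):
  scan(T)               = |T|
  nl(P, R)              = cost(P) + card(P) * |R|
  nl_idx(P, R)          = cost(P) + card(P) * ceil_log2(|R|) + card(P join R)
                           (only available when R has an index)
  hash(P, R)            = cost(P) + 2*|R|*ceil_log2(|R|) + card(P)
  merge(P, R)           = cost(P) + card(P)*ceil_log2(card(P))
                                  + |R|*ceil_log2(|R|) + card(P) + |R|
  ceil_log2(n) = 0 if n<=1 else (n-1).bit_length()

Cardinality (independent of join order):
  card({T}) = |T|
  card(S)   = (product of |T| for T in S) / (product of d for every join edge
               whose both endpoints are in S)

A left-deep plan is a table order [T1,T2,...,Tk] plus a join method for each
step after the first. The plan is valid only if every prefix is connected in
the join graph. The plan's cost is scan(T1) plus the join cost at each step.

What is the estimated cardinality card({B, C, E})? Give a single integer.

Tables in S: B(300), C(500), E(120)
Edges inside S: B-E(d=20), B-C(d=25)
numerator = 300 * 500 * 120 = 18000000
denominator = 20 * 25 = 500
card(S) = 18000000 / 500 = 36000

36000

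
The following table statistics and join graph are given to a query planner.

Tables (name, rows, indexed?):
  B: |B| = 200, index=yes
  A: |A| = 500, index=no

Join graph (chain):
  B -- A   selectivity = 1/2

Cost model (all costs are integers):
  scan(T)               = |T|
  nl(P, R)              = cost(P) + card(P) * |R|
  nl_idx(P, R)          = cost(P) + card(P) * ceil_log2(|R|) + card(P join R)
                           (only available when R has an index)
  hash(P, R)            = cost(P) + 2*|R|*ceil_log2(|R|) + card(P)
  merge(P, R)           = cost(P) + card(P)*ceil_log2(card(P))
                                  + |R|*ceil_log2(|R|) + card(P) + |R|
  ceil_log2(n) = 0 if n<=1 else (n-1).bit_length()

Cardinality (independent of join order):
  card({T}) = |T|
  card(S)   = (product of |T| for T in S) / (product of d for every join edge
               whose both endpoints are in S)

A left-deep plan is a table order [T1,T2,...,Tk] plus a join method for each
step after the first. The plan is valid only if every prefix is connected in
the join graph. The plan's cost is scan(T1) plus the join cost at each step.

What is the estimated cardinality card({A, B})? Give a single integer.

50000

Tables in S: A(500), B(200)
Edges inside S: B-A(d=2)
numerator = 500 * 200 = 100000
denominator = 2 = 2
card(S) = 100000 / 2 = 50000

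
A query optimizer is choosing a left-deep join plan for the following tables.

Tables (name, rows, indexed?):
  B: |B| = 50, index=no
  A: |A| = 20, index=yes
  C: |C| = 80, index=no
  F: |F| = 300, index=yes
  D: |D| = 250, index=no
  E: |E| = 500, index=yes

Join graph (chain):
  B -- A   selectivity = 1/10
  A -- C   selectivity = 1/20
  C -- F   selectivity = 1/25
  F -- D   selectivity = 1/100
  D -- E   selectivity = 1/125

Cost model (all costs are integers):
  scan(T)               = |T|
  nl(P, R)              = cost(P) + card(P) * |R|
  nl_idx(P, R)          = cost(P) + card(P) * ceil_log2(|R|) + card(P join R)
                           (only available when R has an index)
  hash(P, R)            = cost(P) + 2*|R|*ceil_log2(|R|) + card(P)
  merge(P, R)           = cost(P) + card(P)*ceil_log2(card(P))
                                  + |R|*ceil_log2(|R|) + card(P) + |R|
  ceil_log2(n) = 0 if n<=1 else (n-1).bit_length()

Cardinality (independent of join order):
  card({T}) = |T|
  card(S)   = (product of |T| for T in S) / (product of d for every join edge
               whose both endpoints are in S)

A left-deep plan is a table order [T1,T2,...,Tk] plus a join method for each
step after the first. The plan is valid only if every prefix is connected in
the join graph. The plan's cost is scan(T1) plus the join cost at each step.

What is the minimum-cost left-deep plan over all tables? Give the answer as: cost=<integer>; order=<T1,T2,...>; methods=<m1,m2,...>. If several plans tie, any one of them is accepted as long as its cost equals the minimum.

Selinger DP (subsets sized 1..n):
  {B}: scan cost=50, card=50
  {A}: scan cost=20, card=20
  {C}: scan cost=80, card=80
  {F}: scan cost=300, card=300
  {D}: scan cost=250, card=250
  {E}: scan cost=500, card=500
  {AB}: card=100; try (A,hash)→300, (A,nl_idx)→400, (B,merge)→490, (A,merge)→520, (B,hash)→640, (B,nl)→1020 …(+1); best=300 via (A,hash)
  {AC}: card=80; try (A,hash)→360, (A,nl_idx)→560, (C,merge)→780, (A,merge)→840, (C,hash)→1160, (C,nl)→1620 …(+1); best=360 via (A,hash)
  {CF}: card=960; try (C,hash)→1720, (F,nl_idx)→1760, (F,merge)→3720, (C,merge)→3940, (F,hash)→5560, (F,nl)→24080 …(+1); best=1720 via (C,hash)
  {DF}: card=750; try (F,nl_idx)→3250, (D,hash)→4600, (F,merge)→5500, (D,merge)→5550, (F,hash)→5900, (F,nl)→75250 …(+1); best=3250 via (F,nl_idx)
  {DE}: card=1000; try (E,nl_idx)→3500, (D,hash)→5000, (E,merge)→7500, (D,merge)→7750, (E,hash)→9500, (E,nl)→125250 …(+1); best=3500 via (E,nl_idx)
  {ABC}: card=400; try (B,hash)→1040, (B,merge)→1350, (C,hash)→1520, (C,merge)→1740, (B,nl)→4360, (C,nl)→8300; best=1040 via (B,hash)
  {ACF}: card=960; try (F,nl_idx)→2040, (A,hash)→2880, (F,merge)→4000, (F,hash)→5840, (A,nl_idx)→7480, (A,merge)→12400 …(+2); best=2040 via (F,nl_idx)
  {CDF}: card=2400; try (C,hash)→5120, (D,hash)→6680, (C,merge)→12140, (D,merge)→14530, (C,nl)→63250, (D,nl)→241720; best=5120 via (C,hash)
  {DEF}: card=3000; try (F,hash)→9900, (E,hash)→13000, (E,nl_idx)→13000, (F,nl_idx)→15500, (E,merge)→16500, (F,merge)→17500 …(+2); best=9900 via (F,hash)
  {ABCF}: card=4800; try (B,hash)→3600, (F,hash)→6840, (F,merge)→8040, (F,nl_idx)→9440, (B,merge)→12950, (B,nl)→50040 …(+1); best=3600 via (B,hash)
  {ACDF}: card=2400; try (D,hash)→7000, (A,hash)→7720, (D,merge)→14850, (A,nl_idx)→19520, (A,merge)→36440, (A,nl)→53120 …(+1); best=7000 via (D,hash)
  {CDEF}: card=9600; try (C,hash)→14020, (E,hash)→16520, (E,nl_idx)→36320, (E,merge)→41320, (C,merge)→49540, (C,nl)→249900 …(+1); best=14020 via (C,hash)
  {ABCDF}: card=12000; try (B,hash)→10000, (D,hash)→12400, (B,merge)→38550, (D,merge)→73050, (B,nl)→127000, (D,nl)→1203600; best=10000 via (B,hash)
  {ACDEF}: card=9600; try (E,hash)→18400, (A,hash)→23820, (E,nl_idx)→38200, (E,merge)→43200, (A,nl_idx)→71620, (A,merge)→158140 …(+2); best=18400 via (E,hash)
  {ABCDEF}: card=48000; try (B,hash)→28600, (E,hash)→31000, (B,merge)→162750, (E,nl_idx)→166000, (E,merge)→195000, (B,nl)→498400 …(+1); best=28600 via (B,hash)

cost=28600; order=C,A,F,D,E,B; methods=hash,nl_idx,hash,hash,hash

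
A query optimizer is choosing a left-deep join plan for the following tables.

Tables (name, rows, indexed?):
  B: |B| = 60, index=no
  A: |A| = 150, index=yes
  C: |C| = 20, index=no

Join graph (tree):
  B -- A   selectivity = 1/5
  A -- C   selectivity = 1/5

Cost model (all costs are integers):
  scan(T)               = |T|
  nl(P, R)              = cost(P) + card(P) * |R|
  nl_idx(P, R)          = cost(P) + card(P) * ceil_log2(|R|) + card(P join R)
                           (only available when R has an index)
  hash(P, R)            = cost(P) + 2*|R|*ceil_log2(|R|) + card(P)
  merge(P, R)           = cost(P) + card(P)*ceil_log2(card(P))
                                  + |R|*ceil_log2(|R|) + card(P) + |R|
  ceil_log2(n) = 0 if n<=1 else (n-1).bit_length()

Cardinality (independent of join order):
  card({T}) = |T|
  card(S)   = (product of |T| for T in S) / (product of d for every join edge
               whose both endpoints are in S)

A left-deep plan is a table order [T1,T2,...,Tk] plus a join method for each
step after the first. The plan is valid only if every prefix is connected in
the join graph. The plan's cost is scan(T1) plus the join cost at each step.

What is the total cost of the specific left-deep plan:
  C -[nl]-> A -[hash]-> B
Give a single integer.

4340

step 1: scan C: cost=20, card=20
step 2: join A via nl
    card(P join A) = 20*150/(5) = 600
    cost = 20 + 20*150 = 3020
step 3: join B via hash
    card(P join B) = 600*60/(5) = 7200
    cost = 3020 + 2*60*6 + 600 = 4340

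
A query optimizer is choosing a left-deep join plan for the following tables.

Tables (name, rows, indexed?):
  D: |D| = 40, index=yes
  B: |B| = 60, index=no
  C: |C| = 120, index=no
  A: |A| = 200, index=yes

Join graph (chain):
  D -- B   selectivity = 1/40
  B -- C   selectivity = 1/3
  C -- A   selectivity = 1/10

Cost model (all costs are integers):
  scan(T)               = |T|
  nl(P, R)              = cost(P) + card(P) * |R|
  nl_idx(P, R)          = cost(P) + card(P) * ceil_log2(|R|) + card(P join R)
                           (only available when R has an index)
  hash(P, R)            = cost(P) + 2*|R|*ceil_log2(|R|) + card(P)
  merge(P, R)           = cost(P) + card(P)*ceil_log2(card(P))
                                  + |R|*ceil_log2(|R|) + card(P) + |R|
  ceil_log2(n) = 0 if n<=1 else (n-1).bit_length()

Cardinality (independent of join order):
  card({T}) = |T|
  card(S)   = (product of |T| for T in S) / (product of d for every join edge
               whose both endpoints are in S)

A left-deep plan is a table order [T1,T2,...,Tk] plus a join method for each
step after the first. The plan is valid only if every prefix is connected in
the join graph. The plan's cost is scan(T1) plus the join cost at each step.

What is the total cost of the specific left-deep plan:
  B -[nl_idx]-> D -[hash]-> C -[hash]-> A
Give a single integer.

step 1: scan B: cost=60, card=60
step 2: join D via nl_idx
    card(P join D) = 60*40/(40) = 60
    cost = 60 + 60*6 + 60 = 480
step 3: join C via hash
    card(P join C) = 60*120/(3) = 2400
    cost = 480 + 2*120*7 + 60 = 2220
step 4: join A via hash
    card(P join A) = 2400*200/(10) = 48000
    cost = 2220 + 2*200*8 + 2400 = 7820

7820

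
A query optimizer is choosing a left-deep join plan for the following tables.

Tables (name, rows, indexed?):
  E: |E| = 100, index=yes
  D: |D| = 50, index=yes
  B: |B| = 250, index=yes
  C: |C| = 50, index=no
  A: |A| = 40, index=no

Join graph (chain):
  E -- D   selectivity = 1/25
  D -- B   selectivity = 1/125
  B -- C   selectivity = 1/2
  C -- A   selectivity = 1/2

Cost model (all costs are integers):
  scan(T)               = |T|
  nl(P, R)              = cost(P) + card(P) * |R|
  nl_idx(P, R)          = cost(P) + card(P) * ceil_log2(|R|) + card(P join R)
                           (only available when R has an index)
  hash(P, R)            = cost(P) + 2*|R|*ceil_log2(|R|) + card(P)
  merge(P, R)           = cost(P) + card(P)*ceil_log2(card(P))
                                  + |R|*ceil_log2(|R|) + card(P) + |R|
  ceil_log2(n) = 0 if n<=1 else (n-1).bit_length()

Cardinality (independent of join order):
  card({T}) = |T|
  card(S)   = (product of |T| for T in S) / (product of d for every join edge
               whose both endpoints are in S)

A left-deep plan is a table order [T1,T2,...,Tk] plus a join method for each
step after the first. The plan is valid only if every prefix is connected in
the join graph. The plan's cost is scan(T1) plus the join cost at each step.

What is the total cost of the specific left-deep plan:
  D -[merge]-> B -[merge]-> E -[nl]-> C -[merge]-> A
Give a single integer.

step 1: scan D: cost=50, card=50
step 2: join B via merge
    card(P join B) = 50*250/(125) = 100
    cost = 50 + 50*6 + 250*8 + 50 + 250 = 2650
step 3: join E via merge
    card(P join E) = 100*100/(25) = 400
    cost = 2650 + 100*7 + 100*7 + 100 + 100 = 4250
step 4: join C via nl
    card(P join C) = 400*50/(2) = 10000
    cost = 4250 + 400*50 = 24250
step 5: join A via merge
    card(P join A) = 10000*40/(2) = 200000
    cost = 24250 + 10000*14 + 40*6 + 10000 + 40 = 174530

174530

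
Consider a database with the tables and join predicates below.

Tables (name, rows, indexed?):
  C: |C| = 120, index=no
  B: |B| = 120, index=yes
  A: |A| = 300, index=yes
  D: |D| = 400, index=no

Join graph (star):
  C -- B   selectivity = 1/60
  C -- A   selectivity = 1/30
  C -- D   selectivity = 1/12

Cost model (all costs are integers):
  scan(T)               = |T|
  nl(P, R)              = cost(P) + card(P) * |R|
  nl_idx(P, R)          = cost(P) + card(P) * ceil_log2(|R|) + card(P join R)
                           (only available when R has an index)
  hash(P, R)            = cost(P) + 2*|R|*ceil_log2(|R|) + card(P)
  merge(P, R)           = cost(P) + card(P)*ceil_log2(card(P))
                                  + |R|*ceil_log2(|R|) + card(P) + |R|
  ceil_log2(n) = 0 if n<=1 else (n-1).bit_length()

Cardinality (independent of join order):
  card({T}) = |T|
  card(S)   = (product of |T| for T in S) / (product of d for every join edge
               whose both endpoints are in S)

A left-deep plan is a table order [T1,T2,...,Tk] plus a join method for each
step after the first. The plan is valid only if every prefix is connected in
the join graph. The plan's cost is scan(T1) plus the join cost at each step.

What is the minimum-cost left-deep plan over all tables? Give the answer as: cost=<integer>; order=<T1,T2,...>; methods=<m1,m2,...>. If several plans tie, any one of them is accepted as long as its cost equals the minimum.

Selinger DP (subsets sized 1..n):
  {C}: scan cost=120, card=120
  {B}: scan cost=120, card=120
  {A}: scan cost=300, card=300
  {D}: scan cost=400, card=400
  {BC}: card=240; try (B,nl_idx)→1200, (C,hash)→1920, (B,hash)→1920, (C,merge)→2040, (B,merge)→2040, (C,nl)→14520 …(+1); best=1200 via (B,nl_idx)
  {AC}: card=1200; try (C,hash)→2280, (A,nl_idx)→2400, (A,merge)→4080, (C,merge)→4260, (A,hash)→5640, (A,nl)→36120 …(+1); best=2280 via (C,hash)
  {CD}: card=4000; try (C,hash)→2480, (D,merge)→5080, (C,merge)→5360, (D,hash)→7440, (D,nl)→48120, (C,nl)→48400; best=2480 via (C,hash)
  {ABC}: card=2400; try (B,hash)→5160, (A,nl_idx)→5760, (A,merge)→6360, (A,hash)→6840, (B,nl_idx)→13080, (B,merge)→17640 …(+2); best=5160 via (B,hash)
  {BCD}: card=8000; try (D,merge)→7360, (B,hash)→8160, (D,hash)→8640, (B,nl_idx)→38480, (B,merge)→55440, (D,nl)→97200 …(+1); best=7360 via (D,merge)
  {ACD}: card=40000; try (D,hash)→10680, (A,hash)→11880, (D,merge)→20680, (A,merge)→57480, (A,nl_idx)→78480, (D,nl)→482280 …(+1); best=10680 via (D,hash)
  {ABCD}: card=80000; try (D,hash)→14760, (A,hash)→20760, (D,merge)→40360, (B,hash)→52360, (A,merge)→122360, (A,nl_idx)→159360 …(+5); best=14760 via (D,hash)

cost=14760; order=A,C,B,D; methods=hash,hash,hash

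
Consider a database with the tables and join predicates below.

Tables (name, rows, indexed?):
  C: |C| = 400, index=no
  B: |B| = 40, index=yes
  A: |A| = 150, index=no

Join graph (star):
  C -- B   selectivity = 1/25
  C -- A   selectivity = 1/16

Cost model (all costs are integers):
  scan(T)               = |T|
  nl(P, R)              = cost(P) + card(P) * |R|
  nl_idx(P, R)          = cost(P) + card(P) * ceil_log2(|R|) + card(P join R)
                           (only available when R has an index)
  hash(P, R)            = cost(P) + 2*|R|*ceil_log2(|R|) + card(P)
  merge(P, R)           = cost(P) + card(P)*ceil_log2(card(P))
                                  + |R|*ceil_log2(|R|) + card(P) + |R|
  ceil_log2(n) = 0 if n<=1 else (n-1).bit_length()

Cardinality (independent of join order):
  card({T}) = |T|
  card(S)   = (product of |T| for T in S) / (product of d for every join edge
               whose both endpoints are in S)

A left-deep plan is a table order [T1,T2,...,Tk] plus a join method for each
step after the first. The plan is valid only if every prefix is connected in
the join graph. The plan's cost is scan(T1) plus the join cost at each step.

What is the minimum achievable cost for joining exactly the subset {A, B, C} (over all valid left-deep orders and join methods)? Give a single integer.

Selinger DP over subsets of {A,B,C}:
  {C}: scan cost=400, card=400
  {B}: scan cost=40, card=40
  {A}: scan cost=150, card=150
  {BC}: card=640; try (B,hash)→1280, (B,nl_idx)→3440, (C,merge)→4320, (B,merge)→4680, (C,hash)→7280, (C,nl)→16040 …(+1); best=1280 via (B,hash)
  {AC}: card=3750; try (A,hash)→3200, (C,merge)→5500, (A,merge)→5750, (C,hash)→7500, (C,nl)→60150, (A,nl)→60400; best=3200 via (A,hash)
  {ABC}: card=6000; try (A,hash)→4320, (B,hash)→7430, (A,merge)→9670, (B,nl_idx)→31700, (B,merge)→52230, (A,nl)→97280 …(+1); best=4320 via (A,hash)

4320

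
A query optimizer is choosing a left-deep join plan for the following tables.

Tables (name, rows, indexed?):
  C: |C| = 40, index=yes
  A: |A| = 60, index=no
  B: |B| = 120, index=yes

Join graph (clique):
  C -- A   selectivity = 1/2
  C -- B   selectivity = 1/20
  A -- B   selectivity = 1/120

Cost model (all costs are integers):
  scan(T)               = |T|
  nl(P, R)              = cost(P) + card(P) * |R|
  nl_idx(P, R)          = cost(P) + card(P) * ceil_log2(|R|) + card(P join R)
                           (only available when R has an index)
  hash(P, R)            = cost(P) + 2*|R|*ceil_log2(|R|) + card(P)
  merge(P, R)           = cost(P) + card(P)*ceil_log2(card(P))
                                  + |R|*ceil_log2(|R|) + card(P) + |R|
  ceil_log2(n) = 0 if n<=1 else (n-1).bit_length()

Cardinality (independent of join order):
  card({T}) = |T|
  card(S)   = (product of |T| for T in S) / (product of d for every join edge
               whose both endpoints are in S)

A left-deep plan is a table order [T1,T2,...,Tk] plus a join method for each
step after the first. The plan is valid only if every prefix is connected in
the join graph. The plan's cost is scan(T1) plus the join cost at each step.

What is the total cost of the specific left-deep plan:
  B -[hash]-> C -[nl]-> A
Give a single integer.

15120

step 1: scan B: cost=120, card=120
step 2: join C via hash
    card(P join C) = 120*40/(20) = 240
    cost = 120 + 2*40*6 + 120 = 720
step 3: join A via nl
    card(P join A) = 240*60/(2*120) = 60
    cost = 720 + 240*60 = 15120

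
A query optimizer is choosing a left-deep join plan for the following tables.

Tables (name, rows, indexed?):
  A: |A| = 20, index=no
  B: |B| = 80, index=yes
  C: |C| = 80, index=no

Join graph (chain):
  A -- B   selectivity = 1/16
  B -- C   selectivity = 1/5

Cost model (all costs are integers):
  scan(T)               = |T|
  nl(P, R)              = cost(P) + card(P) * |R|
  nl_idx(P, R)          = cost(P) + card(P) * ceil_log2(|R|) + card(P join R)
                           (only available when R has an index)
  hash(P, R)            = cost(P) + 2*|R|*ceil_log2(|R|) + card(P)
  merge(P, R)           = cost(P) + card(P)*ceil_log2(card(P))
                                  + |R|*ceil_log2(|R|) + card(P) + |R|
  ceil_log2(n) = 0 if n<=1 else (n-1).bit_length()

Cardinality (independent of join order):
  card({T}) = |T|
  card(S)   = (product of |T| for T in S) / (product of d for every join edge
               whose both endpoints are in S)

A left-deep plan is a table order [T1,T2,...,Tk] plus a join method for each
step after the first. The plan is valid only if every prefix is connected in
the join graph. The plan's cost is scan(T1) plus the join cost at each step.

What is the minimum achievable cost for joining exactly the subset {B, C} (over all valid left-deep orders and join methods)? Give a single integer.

Selinger DP over subsets of {B,C}:
  {B}: scan cost=80, card=80
  {C}: scan cost=80, card=80
  {BC}: card=1280; try (C,hash)→1280, (B,hash)→1280, (C,merge)→1360, (B,merge)→1360, (B,nl_idx)→1920, (C,nl)→6480 …(+1); best=1280 via (C,hash)

1280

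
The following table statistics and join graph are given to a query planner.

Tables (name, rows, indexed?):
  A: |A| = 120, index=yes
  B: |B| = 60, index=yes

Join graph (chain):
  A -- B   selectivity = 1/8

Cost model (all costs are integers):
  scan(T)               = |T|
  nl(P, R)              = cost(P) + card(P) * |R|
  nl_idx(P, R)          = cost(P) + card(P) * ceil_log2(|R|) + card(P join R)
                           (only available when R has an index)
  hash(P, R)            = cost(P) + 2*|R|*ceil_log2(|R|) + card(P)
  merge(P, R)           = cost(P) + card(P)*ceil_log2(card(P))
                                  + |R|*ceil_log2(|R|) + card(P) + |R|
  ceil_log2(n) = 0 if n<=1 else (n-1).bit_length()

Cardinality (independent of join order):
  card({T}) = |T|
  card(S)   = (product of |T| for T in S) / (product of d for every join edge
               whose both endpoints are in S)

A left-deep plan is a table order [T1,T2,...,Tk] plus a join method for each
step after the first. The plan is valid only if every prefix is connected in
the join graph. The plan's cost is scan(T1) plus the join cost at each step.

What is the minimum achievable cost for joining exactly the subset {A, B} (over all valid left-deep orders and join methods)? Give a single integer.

960

Selinger DP over subsets of {A,B}:
  {A}: scan cost=120, card=120
  {B}: scan cost=60, card=60
  {AB}: card=900; try (B,hash)→960, (A,nl_idx)→1380, (A,merge)→1440, (B,merge)→1500, (B,nl_idx)→1740, (A,hash)→1800 …(+2); best=960 via (B,hash)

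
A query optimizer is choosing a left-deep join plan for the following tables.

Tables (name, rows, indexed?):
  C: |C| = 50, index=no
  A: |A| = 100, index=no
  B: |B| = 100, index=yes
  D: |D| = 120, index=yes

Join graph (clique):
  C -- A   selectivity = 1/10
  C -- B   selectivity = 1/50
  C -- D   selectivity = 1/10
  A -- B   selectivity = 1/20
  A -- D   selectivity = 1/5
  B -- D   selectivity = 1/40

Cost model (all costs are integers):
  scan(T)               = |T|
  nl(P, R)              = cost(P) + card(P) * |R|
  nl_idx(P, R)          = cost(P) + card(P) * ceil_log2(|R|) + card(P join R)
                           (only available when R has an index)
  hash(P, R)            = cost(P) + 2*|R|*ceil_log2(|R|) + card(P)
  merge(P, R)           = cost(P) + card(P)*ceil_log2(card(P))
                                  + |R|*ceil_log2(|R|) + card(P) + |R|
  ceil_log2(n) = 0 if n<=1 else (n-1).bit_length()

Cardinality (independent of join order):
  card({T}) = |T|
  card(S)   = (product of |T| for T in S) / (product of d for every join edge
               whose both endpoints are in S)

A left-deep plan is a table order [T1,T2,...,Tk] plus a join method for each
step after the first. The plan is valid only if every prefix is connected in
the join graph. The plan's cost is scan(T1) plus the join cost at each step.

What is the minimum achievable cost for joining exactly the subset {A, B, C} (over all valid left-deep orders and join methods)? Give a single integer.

2000

Selinger DP over subsets of {A,B,C}:
  {C}: scan cost=50, card=50
  {A}: scan cost=100, card=100
  {B}: scan cost=100, card=100
  {AC}: card=500; try (C,hash)→800, (A,merge)→1200, (C,merge)→1250, (A,hash)→1500, (A,nl)→5050, (C,nl)→5100; best=800 via (C,hash)
  {BC}: card=100; try (B,nl_idx)→500, (C,hash)→800, (B,merge)→1200, (C,merge)→1250, (B,hash)→1500, (B,nl)→5050 …(+1); best=500 via (B,nl_idx)
  {AB}: card=500; try (B,nl_idx)→1300, (B,hash)→1600, (A,hash)→1600, (B,merge)→1700, (A,merge)→1700, (B,nl)→10100 …(+1); best=1300 via (B,nl_idx)
  {ABC}: card=50; try (A,hash)→2000, (A,merge)→2100, (C,hash)→2400, (B,hash)→2700, (B,nl_idx)→4350, (B,merge)→6600 …(+4); best=2000 via (A,hash)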